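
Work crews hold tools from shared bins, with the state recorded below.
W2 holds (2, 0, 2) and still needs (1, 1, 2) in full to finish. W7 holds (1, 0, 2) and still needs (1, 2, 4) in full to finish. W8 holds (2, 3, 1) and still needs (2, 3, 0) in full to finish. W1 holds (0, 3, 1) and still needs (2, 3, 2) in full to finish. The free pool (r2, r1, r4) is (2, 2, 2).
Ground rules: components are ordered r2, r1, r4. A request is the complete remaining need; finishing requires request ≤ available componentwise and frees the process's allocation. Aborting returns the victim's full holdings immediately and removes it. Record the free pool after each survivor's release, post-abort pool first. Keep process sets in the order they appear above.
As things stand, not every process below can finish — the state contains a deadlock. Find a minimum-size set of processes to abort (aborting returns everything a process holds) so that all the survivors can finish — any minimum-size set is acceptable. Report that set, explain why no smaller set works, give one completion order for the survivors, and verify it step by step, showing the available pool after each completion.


Abort W1.
Key observation: before aborting W1, W8 was permanently blocked — no order could ever run it; afterwards it completes at step 1.
Why nothing smaller works: aborting no one leaves the state deadlocked as given.
The survivors complete as W8, W7, W2. Verifying each step (starting from the post-abort pool):
  pool = (2, 5, 3)
  W8 needs (2, 3, 0) <= (2, 5, 3) -> finishes; pool += (2, 3, 1) = (4, 8, 4)
  W7 needs (1, 2, 4) <= (4, 8, 4) -> finishes; pool += (1, 0, 2) = (5, 8, 6)
  W2 needs (1, 1, 2) <= (5, 8, 6) -> finishes; pool += (2, 0, 2) = (7, 8, 8)


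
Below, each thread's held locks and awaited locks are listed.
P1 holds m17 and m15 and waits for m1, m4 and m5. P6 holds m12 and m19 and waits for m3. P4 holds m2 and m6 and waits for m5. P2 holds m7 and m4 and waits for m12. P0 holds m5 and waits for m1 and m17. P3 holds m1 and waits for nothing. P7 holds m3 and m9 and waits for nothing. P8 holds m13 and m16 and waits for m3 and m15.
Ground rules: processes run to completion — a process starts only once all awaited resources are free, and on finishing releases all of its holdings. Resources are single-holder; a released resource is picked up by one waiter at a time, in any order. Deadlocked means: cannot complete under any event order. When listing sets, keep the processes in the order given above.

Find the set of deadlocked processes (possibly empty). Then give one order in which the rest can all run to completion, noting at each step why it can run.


Deadlocked: P1, P4, P0 and P8.
Key observation: the waits loop around P1 -> P0 -> P1 with no way out; P4 and P8 wait into the deadlock from upstream.
One completion order for the rest: P7, P6, P3, P2.
Walking it through:
  run P7 (it waits on nothing); releases m3 and m9
  run P6 (all its waits — m3 — are resolved); releases m12 and m19
  run P3 (it waits on nothing); releases m1
  run P2 (all its waits — m12 — are resolved); releases m7 and m4


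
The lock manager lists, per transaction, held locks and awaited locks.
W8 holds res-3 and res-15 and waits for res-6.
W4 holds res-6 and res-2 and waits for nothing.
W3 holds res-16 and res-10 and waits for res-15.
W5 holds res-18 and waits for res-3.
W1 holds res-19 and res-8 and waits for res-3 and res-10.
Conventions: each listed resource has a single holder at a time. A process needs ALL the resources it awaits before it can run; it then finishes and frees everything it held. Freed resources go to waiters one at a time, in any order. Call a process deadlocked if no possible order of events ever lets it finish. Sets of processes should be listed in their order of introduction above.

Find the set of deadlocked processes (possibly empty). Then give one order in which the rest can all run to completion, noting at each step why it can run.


No process is deadlocked.
Key observation: no waiting chain loops back on itself — every chain ends at a process that waits on nothing, so everyone eventually runs.
The rest can finish in the order W4, W8, W3, W1, W5.
Step-by-step check:
  W4: no waits; runs immediately, freeing res-6 and res-2
  W8 waits on res-6 — all released -> runs and releases res-3 and res-15
  W3 waits on res-15 — all released -> runs and releases res-16 and res-10
  W1 waits on res-3 and res-10 — all released -> runs and releases res-19 and res-8
  W5 waits on res-3 — all released -> runs and releases res-18


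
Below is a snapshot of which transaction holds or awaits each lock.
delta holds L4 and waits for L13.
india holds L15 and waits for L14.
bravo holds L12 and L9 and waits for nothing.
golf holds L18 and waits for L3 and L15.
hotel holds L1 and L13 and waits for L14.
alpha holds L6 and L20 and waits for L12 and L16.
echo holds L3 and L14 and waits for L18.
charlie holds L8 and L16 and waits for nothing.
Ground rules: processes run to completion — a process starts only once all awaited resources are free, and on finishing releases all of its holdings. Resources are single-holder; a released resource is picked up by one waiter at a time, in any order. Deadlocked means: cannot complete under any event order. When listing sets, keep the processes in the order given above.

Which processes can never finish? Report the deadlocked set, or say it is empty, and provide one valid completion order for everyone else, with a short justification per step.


Deadlocked set: delta, india, golf, hotel and echo.
Key observation: the loop echo -> golf -> india -> echo blocks itself forever; delta and hotel wait into the deadlock from upstream.
One completion order for the rest: charlie, bravo, alpha.
Step-by-step check:
  charlie waits on nothing -> runs at once and releases L8 and L16
  bravo waits on nothing -> runs at once and releases L12 and L9
  alpha: everything it awaited (L12 and L16) is free; runs, freeing L6 and L20


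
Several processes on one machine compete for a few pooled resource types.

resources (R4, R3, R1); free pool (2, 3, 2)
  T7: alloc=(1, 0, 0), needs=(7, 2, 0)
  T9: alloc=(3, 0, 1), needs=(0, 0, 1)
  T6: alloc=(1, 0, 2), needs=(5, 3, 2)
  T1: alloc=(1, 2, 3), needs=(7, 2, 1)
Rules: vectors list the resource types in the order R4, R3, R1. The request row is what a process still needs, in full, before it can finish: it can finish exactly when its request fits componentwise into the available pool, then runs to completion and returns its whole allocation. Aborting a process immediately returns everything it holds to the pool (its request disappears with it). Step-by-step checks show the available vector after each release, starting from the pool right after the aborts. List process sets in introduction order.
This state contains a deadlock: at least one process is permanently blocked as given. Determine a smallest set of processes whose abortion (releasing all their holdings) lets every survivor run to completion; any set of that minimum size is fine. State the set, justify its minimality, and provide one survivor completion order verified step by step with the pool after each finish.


Minimum abort set: T1.
Key observation: T7 could never have finished before the abort; with (1, 2, 3) returned by T1, it fits at step 3.
Minimality: the empty abort set fails — the state is deadlocked as it stands.
One survivor order: T9, T6, T7. Walking it through (post-abort pool first):
  pool = (3, 5, 5)
  T9 needs (0, 0, 1) <= (3, 5, 5) -> finishes; pool += (3, 0, 1) = (6, 5, 6)
  T6 needs (5, 3, 2) <= (6, 5, 6) -> finishes; pool += (1, 0, 2) = (7, 5, 8)
  T7 needs (7, 2, 0) <= (7, 5, 8) -> finishes; pool += (1, 0, 0) = (8, 5, 8)


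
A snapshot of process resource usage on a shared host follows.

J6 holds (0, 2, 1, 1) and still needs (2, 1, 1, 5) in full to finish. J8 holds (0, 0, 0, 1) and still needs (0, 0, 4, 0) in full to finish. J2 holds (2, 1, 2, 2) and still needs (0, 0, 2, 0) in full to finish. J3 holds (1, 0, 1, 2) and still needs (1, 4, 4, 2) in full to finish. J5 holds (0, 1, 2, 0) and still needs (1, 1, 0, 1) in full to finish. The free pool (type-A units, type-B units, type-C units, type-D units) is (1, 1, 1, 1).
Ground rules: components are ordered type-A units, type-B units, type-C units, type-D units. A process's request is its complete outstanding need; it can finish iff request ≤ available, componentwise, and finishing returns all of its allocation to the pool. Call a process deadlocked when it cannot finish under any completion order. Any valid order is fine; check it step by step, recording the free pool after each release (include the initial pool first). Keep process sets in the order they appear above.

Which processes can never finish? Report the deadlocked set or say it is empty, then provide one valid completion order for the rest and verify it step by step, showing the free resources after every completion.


Deadlocked set: J6 and J3.
Key observation: after J5, J2, J8 the pool peaks at (3, 3, 5, 4), and each blocked process is short somewhere: J6 on type-D units; J3 on type-B units.
One completion order for the rest: J5, J2, J8. Check, step by step:
  pool = (1, 1, 1, 1)
  J5: need (1, 1, 0, 1) fits (1, 1, 1, 1); releases (0, 1, 2, 0), pool now (1, 2, 3, 1)
  J2: need (0, 0, 2, 0) fits (1, 2, 3, 1); releases (2, 1, 2, 2), pool now (3, 3, 5, 3)
  J8: need (0, 0, 4, 0) fits (3, 3, 5, 3); releases (0, 0, 0, 1), pool now (3, 3, 5, 4)
None of the blocked processes ever fits:
  blocked: J6 wants (2, 1, 1, 5), pool (3, 3, 5, 4) — not enough type-D units
  blocked: J3 wants (1, 4, 4, 2), pool (3, 3, 5, 4) — not enough type-B units


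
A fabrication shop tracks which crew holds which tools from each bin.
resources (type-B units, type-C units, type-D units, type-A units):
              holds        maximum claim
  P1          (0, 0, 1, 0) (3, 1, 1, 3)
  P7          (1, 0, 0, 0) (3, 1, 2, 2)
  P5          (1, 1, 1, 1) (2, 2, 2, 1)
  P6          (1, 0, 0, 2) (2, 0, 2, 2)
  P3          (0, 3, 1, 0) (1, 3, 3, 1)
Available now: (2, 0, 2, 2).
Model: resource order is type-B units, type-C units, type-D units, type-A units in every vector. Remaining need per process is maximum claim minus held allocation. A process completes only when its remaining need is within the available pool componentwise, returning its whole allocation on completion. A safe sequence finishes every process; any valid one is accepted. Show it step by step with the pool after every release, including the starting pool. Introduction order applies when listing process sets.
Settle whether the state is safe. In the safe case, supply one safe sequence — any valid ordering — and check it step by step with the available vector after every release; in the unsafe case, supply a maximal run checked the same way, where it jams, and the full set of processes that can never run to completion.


SAFE — a valid safe sequence is P3, P6, P5, P1, P7.
Key observation: reading the order forward, P3 is the first process whose need (1, 0, 2, 1) meets the free pool (2, 0, 2, 2) exactly on a resource it requests.
Walking it through:
  pool = (2, 0, 2, 2)
  run P3 (needs (1, 0, 2, 1), free (2, 0, 2, 2)); after release of (0, 3, 1, 0) the pool is (2, 3, 3, 2)
  run P6 (needs (1, 0, 2, 0), free (2, 3, 3, 2)); after release of (1, 0, 0, 2) the pool is (3, 3, 3, 4)
  run P5 (needs (1, 1, 1, 0), free (3, 3, 3, 4)); after release of (1, 1, 1, 1) the pool is (4, 4, 4, 5)
  run P1 (needs (3, 1, 0, 3), free (4, 4, 4, 5)); after release of (0, 0, 1, 0) the pool is (4, 4, 5, 5)
  run P7 (needs (2, 1, 2, 2), free (4, 4, 5, 5)); after release of (1, 0, 0, 0) the pool is (5, 4, 5, 5)


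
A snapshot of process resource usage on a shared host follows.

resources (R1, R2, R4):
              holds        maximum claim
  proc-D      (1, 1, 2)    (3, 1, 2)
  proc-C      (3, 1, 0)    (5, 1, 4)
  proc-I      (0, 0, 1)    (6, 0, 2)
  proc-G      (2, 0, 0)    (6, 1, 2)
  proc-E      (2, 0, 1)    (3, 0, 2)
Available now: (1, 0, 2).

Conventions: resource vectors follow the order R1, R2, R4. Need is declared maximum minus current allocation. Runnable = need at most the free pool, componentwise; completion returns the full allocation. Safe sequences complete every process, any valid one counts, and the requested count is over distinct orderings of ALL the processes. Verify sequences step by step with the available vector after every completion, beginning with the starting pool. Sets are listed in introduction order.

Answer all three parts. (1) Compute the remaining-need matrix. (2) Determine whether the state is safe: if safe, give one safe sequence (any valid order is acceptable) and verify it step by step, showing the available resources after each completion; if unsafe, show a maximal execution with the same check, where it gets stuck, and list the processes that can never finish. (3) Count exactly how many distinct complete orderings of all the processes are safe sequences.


(1) Outstanding need per process (order R1, R2, R4):
  proc-D: (2, 0, 0)
  proc-C: (2, 0, 4)
  proc-I: (6, 0, 1)
  proc-G: (4, 1, 2)
  proc-E: (1, 0, 1)
(2) SAFE — a valid safe sequence is proc-E, proc-D, proc-G, proc-C, proc-I.
Key observation: the first exact fit in this order is proc-E — it needs (1, 0, 1) with (1, 0, 2) free, meeting a requested resource to the last unit.
Walking it through:
  pool = (1, 0, 2)
  run proc-E (needs (1, 0, 1), free (1, 0, 2)); after release of (2, 0, 1) the pool is (3, 0, 3)
  run proc-D (needs (2, 0, 0), free (3, 0, 3)); after release of (1, 1, 2) the pool is (4, 1, 5)
  run proc-G (needs (4, 1, 2), free (4, 1, 5)); after release of (2, 0, 0) the pool is (6, 1, 5)
  run proc-C (needs (2, 0, 4), free (6, 1, 5)); after release of (3, 1, 0) the pool is (9, 2, 5)
  run proc-I (needs (6, 0, 1), free (9, 2, 5)); after release of (0, 0, 1) the pool is (9, 2, 6)
(3) Precisely 4 of the possible complete orderings are safe sequences.


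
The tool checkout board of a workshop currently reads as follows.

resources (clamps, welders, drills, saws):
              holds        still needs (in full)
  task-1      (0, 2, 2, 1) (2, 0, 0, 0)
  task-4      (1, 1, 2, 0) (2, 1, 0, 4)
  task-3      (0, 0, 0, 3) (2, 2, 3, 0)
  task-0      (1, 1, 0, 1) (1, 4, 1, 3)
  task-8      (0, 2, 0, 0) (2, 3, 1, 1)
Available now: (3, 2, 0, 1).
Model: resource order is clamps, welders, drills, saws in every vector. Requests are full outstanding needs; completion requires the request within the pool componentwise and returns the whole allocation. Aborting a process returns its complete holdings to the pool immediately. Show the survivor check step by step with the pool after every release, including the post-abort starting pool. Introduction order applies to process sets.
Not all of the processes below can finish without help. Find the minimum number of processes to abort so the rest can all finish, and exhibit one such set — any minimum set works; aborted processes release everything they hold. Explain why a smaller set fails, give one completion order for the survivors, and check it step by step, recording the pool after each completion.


The answer: abort task-4.
Key observation: the returned (1, 1, 2, 0) from task-4 is what brings task-3 — unrunnable before, under any order — into play at step 3.
Why nothing smaller works: aborting no one leaves the state deadlocked as given.
Survivors finish in the order: task-8, task-1, task-3, task-0. Check, step by step (pool after the aborts first):
  pool = (4, 3, 2, 1)
  task-8 needs (2, 3, 1, 1) <= (4, 3, 2, 1) -> finishes; pool += (0, 2, 0, 0) = (4, 5, 2, 1)
  task-1 needs (2, 0, 0, 0) <= (4, 5, 2, 1) -> finishes; pool += (0, 2, 2, 1) = (4, 7, 4, 2)
  task-3 needs (2, 2, 3, 0) <= (4, 7, 4, 2) -> finishes; pool += (0, 0, 0, 3) = (4, 7, 4, 5)
  task-0 needs (1, 4, 1, 3) <= (4, 7, 4, 5) -> finishes; pool += (1, 1, 0, 1) = (5, 8, 4, 6)


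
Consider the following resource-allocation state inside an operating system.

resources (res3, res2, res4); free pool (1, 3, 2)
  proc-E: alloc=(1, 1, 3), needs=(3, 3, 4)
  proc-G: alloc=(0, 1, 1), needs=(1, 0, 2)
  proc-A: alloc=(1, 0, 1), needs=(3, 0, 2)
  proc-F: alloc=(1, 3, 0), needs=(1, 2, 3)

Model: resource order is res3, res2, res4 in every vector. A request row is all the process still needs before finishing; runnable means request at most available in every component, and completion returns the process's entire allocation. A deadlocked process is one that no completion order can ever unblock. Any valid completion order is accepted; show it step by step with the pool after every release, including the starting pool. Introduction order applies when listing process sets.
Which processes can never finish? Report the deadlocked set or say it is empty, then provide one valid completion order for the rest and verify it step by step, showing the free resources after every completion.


Deadlocked: proc-E and proc-A.
Key observation: once proc-G, proc-F finish, the pool peaks at (2, 7, 3) — and every remaining process still needs more res3 than that.
One completion order for the rest: proc-G, proc-F. Verifying each step:
  pool = (1, 3, 2)
  proc-G: need (1, 0, 2) fits (1, 3, 2); releases (0, 1, 1), pool now (1, 4, 3)
  proc-F: need (1, 2, 3) fits (1, 4, 3); releases (1, 3, 0), pool now (2, 7, 3)
None of the blocked processes ever fits:
  blocked: proc-E wants (3, 3, 4), pool (2, 7, 3) — not enough res3 and res4
  blocked: proc-A wants (3, 0, 2), pool (2, 7, 3) — not enough res3


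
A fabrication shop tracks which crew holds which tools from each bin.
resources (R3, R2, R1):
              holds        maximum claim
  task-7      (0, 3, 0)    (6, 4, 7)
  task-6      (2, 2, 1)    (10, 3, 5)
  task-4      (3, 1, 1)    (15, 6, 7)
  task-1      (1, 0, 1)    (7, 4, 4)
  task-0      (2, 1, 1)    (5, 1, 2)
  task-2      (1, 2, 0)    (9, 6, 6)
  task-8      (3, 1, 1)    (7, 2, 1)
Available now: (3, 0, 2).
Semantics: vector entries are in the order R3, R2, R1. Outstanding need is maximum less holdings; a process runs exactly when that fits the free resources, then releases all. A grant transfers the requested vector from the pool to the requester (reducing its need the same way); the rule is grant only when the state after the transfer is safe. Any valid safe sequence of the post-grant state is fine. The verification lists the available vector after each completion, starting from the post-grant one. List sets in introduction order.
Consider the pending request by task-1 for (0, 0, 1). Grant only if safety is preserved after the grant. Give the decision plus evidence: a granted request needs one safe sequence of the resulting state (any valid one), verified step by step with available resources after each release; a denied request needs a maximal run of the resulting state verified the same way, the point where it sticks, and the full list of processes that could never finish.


DENY — the pretend-granted state is unsafe.
Key observation: after task-0, task-8 the pool peaks at (8, 2, 3), and each blocked process is short somewhere: task-7 on R1; task-6 on R1; task-4 on R3, R2, R1; task-1 on R2; task-2 on R2, R1.
Pretend the grant happened; the run task-0, task-8 goes as far as possible. Walking it through:
  pool = (3, 0, 1)
  run task-0 (needs (3, 0, 1), free (3, 0, 1)); after release of (2, 1, 1) the pool is (5, 1, 2)
  run task-8 (needs (4, 1, 0), free (5, 1, 2)); after release of (3, 1, 1) the pool is (8, 2, 3)
  blocked: task-7 wants (6, 1, 7), pool (8, 2, 3) — not enough R1
  blocked: task-6 wants (8, 1, 4), pool (8, 2, 3) — not enough R1
  blocked: task-4 wants (12, 5, 6), pool (8, 2, 3) — not enough R3, R2 and R1
  blocked: task-1 wants (6, 4, 2), pool (8, 2, 3) — not enough R2
  blocked: task-2 wants (8, 4, 6), pool (8, 2, 3) — not enough R2 and R1
Had the request been granted, task-7, task-6, task-4, task-1 and task-2 could never finish.


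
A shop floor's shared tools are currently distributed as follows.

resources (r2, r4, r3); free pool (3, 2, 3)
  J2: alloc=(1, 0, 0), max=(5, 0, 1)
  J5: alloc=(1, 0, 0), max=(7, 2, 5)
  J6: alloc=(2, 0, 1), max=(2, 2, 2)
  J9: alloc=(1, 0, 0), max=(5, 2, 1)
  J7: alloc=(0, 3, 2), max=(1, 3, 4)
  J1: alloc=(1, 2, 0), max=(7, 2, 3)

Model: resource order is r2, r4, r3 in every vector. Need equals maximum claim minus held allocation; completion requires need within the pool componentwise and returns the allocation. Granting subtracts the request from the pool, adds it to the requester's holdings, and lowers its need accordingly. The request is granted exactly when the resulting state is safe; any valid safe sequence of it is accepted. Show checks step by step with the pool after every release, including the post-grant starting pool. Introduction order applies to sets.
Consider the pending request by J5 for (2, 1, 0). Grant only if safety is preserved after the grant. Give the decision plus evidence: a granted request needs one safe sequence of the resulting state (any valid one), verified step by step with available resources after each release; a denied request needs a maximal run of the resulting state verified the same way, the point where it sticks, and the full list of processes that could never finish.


DENY: after the grant no complete ordering would exist.
Key observation: once J7, J6 finish, the pool peaks at (3, 4, 6) — and every remaining process still needs more r2 than that.
On the post-grant state, J7, J6 is a maximal run — nothing extends it. Check, step by step:
  pool = (1, 1, 3)
  run J7 (needs (1, 0, 2), free (1, 1, 3)); after release of (0, 3, 2) the pool is (1, 4, 5)
  run J6 (needs (0, 2, 1), free (1, 4, 5)); after release of (2, 0, 1) the pool is (3, 4, 6)
  blocked: J2 wants (4, 0, 1), pool (3, 4, 6) — not enough r2
  blocked: J5 wants (4, 1, 5), pool (3, 4, 6) — not enough r2
  blocked: J9 wants (4, 2, 1), pool (3, 4, 6) — not enough r2
  blocked: J1 wants (6, 0, 3), pool (3, 4, 6) — not enough r2
Had the request been granted, J2, J5, J9 and J1 could never finish.


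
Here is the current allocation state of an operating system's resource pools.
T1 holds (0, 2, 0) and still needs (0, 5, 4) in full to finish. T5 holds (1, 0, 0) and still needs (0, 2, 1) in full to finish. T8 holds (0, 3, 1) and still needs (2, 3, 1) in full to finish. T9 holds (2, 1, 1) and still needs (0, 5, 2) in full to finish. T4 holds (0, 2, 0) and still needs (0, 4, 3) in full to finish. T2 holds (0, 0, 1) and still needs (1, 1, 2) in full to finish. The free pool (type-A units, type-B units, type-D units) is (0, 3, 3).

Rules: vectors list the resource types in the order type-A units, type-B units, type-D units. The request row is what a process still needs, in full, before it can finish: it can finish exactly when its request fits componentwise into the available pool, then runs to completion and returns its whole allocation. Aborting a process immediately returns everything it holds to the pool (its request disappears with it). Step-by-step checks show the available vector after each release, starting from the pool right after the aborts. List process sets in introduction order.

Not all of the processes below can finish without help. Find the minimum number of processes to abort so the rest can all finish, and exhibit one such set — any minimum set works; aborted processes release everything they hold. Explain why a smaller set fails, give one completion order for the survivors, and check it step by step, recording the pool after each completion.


Abort T8.
Key observation: the deadlocked T9 becomes finishable only because T8 released (0, 3, 1); it completes at step 2 below.
Why nothing smaller works: aborting no one leaves the state deadlocked as given.
One survivor order: T5, T9, T2, T1, T4. Walking it through (post-abort pool first):
  pool = (0, 6, 4)
  T5: need (0, 2, 1) fits (0, 6, 4); releases (1, 0, 0), pool now (1, 6, 4)
  T9: need (0, 5, 2) fits (1, 6, 4); releases (2, 1, 1), pool now (3, 7, 5)
  T2: need (1, 1, 2) fits (3, 7, 5); releases (0, 0, 1), pool now (3, 7, 6)
  T1: need (0, 5, 4) fits (3, 7, 6); releases (0, 2, 0), pool now (3, 9, 6)
  T4: need (0, 4, 3) fits (3, 9, 6); releases (0, 2, 0), pool now (3, 11, 6)


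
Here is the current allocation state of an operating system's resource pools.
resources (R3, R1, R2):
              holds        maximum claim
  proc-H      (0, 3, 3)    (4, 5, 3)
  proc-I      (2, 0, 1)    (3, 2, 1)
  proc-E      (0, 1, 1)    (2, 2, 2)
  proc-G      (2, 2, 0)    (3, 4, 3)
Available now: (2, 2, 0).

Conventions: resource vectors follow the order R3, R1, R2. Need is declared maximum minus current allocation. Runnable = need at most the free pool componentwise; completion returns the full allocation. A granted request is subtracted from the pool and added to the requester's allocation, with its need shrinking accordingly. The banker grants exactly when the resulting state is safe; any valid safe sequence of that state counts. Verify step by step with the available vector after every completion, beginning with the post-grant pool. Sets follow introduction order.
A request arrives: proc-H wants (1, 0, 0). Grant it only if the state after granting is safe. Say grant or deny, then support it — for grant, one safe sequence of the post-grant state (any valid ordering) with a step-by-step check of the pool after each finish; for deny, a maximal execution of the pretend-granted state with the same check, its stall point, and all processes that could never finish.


GRANT — the state after the grant stays safe, e.g. via proc-I, proc-H, proc-G, proc-E.
Key observation: with (1, 2, 0) left after the transfer, proc-I can run at once — the state stays safe.
Check on the post-grant state, step by step:
  pool = (1, 2, 0)
  proc-I needs (1, 2, 0) <= (1, 2, 0) -> finishes; pool += (2, 0, 1) = (3, 2, 1)
  proc-H needs (3, 2, 0) <= (3, 2, 1) -> finishes; pool += (1, 3, 3) = (4, 5, 4)
  proc-G needs (1, 2, 3) <= (4, 5, 4) -> finishes; pool += (2, 2, 0) = (6, 7, 4)
  proc-E needs (2, 1, 1) <= (6, 7, 4) -> finishes; pool += (0, 1, 1) = (6, 8, 5)


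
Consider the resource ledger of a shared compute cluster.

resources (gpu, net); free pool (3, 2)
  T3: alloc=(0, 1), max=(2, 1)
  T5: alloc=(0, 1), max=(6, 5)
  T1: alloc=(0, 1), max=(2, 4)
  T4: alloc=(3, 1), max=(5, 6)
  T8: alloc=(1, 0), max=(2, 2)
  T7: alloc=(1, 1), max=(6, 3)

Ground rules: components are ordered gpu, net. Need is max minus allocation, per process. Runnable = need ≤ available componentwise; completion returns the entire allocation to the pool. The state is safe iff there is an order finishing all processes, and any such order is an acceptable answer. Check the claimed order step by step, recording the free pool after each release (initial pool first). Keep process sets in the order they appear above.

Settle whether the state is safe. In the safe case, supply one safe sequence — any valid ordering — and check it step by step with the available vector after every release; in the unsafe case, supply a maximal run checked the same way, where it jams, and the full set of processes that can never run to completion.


The state is UNSAFE.
Key observation: after T3, T8, T1 the pool peaks at (4, 4), and each blocked process is short somewhere: T5 on gpu; T4 on net; T7 on gpu.
The run T3, T8, T1 cannot be extended any further. Verifying each step:
  pool = (3, 2)
  T3: need (2, 0) fits (3, 2); releases (0, 1), pool now (3, 3)
  T8: need (1, 2) fits (3, 3); releases (1, 0), pool now (4, 3)
  T1: need (2, 3) fits (4, 3); releases (0, 1), pool now (4, 4)
  blocked: T5 wants (6, 4), pool (4, 4) — not enough gpu
  blocked: T4 wants (2, 5), pool (4, 4) — not enough net
  blocked: T7 wants (5, 2), pool (4, 4) — not enough gpu
Permanently blocked: T5, T4 and T7.


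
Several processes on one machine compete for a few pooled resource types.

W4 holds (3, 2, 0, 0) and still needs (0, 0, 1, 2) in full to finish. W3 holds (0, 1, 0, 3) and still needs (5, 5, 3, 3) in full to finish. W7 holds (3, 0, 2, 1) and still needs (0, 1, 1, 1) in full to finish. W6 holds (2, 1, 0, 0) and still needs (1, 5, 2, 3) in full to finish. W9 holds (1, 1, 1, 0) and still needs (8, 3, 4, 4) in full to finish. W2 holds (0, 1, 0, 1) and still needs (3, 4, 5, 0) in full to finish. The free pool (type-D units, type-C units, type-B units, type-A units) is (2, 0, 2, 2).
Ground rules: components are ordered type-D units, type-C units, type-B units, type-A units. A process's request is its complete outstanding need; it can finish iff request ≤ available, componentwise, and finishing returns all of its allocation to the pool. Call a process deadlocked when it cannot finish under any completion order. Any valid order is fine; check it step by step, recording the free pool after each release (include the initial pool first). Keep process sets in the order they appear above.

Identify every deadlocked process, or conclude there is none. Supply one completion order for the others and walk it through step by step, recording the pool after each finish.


Deadlocked set: W3, W6, W9 and W2.
Key observation: type-C units is the bottleneck — with W4, W7 done the pool holds (8, 2, 4, 3), short of every remaining need.
The rest can finish in the order W4, W7. Verifying each step:
  pool = (2, 0, 2, 2)
  W4: need (0, 0, 1, 2) fits (2, 0, 2, 2); releases (3, 2, 0, 0), pool now (5, 2, 2, 2)
  W7: need (0, 1, 1, 1) fits (5, 2, 2, 2); releases (3, 0, 2, 1), pool now (8, 2, 4, 3)
The blocked processes can never fit:
  W3 still needs (5, 5, 3, 3) but only (8, 2, 4, 3) is free — short on type-C units
  W6 still needs (1, 5, 2, 3) but only (8, 2, 4, 3) is free — short on type-C units
  W9 still needs (8, 3, 4, 4) but only (8, 2, 4, 3) is free — short on type-C units and type-A units
  W2 still needs (3, 4, 5, 0) but only (8, 2, 4, 3) is free — short on type-C units and type-B units


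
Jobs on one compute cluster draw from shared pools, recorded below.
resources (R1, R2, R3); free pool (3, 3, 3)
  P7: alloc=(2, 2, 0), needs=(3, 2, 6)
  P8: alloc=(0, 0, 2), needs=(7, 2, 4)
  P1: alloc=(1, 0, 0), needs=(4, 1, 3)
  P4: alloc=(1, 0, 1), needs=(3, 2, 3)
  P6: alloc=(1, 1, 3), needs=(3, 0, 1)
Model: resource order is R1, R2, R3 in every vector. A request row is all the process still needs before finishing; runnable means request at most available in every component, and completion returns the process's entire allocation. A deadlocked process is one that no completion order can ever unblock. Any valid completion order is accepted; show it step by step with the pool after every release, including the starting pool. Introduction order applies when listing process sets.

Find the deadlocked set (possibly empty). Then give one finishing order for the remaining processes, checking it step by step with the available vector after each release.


No process is deadlocked.
Key observation: the pool covers P6 at once, and every later process fits after earlier releases.
A valid finishing order for the others: P6, P4, P7, P1, P8. Check, step by step:
  pool = (3, 3, 3)
  run P6 (needs (3, 0, 1), free (3, 3, 3)); after release of (1, 1, 3) the pool is (4, 4, 6)
  run P4 (needs (3, 2, 3), free (4, 4, 6)); after release of (1, 0, 1) the pool is (5, 4, 7)
  run P7 (needs (3, 2, 6), free (5, 4, 7)); after release of (2, 2, 0) the pool is (7, 6, 7)
  run P1 (needs (4, 1, 3), free (7, 6, 7)); after release of (1, 0, 0) the pool is (8, 6, 7)
  run P8 (needs (7, 2, 4), free (8, 6, 7)); after release of (0, 0, 2) the pool is (8, 6, 9)


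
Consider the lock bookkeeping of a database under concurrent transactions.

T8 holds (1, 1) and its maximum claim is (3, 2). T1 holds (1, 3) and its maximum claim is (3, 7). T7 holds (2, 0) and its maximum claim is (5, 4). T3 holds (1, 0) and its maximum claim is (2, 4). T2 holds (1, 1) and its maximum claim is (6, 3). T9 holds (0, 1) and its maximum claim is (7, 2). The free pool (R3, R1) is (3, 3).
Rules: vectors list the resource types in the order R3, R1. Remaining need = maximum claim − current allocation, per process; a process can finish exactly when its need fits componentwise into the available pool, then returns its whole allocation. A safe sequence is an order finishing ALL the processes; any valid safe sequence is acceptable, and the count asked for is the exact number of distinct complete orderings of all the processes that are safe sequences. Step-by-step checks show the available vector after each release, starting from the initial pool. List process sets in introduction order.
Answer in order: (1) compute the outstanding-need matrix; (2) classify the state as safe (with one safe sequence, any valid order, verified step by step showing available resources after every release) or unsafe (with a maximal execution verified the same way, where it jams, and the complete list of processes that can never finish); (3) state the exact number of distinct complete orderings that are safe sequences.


(1) Outstanding need per process (order R3, R1):
  T8: (2, 1)
  T1: (2, 4)
  T7: (3, 4)
  T3: (1, 4)
  T2: (5, 2)
  T9: (7, 1)
(2) SAFE, for example via the order T8, T3, T7, T1, T2, T9.
Key observation: the order's first zero-slack moment is T3 ((1, 4) needed, (4, 4) free — a requested resource with nothing to spare).
Walking it through:
  pool = (3, 3)
  T8: need (2, 1) fits (3, 3); releases (1, 1), pool now (4, 4)
  T3: need (1, 4) fits (4, 4); releases (1, 0), pool now (5, 4)
  T7: need (3, 4) fits (5, 4); releases (2, 0), pool now (7, 4)
  T1: need (2, 4) fits (7, 4); releases (1, 3), pool now (8, 7)
  T2: need (5, 2) fits (8, 7); releases (1, 1), pool now (9, 8)
  T9: need (7, 1) fits (9, 8); releases (0, 1), pool now (9, 9)
(3) Exactly 46 of the possible complete orderings are safe sequences.


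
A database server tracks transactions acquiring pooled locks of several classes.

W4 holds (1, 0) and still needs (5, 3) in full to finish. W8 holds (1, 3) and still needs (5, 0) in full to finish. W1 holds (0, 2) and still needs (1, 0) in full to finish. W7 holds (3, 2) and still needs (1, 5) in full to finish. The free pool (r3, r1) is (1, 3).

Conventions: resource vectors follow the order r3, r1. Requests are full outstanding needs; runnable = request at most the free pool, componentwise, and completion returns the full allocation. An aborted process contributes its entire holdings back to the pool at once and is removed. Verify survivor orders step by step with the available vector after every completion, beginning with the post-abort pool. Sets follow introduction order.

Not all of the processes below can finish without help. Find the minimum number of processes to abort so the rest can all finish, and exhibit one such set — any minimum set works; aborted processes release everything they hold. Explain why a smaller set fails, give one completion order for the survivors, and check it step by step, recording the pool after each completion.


The answer: abort W4.
Key observation: W8 could never have finished before the abort; with (1, 0) returned by W4, it fits at step 3.
No smaller set exists: with zero aborts the deadlock remains.
One survivor order: W1, W7, W8. Verifying each step (post-abort pool first):
  pool = (2, 3)
  W1 needs (1, 0) <= (2, 3) -> finishes; pool += (0, 2) = (2, 5)
  W7 needs (1, 5) <= (2, 5) -> finishes; pool += (3, 2) = (5, 7)
  W8 needs (5, 0) <= (5, 7) -> finishes; pool += (1, 3) = (6, 10)


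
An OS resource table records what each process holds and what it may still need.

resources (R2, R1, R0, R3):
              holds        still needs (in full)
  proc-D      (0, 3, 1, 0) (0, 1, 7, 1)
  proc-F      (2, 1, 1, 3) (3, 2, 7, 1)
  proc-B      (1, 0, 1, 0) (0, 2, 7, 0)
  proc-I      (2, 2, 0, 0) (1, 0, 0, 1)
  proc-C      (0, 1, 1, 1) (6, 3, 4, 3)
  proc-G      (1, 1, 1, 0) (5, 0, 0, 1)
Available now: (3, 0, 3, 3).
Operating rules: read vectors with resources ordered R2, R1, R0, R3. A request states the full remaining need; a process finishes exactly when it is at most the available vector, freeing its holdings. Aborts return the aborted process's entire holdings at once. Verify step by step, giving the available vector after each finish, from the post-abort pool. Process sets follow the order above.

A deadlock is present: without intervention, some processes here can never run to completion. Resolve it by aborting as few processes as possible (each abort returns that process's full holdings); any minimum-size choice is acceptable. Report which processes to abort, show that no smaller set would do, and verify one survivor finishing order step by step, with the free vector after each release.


Minimum abort set: proc-F and proc-B.
Key observation: proc-D could never have finished before the abort; with (3, 1, 2, 3) returned by proc-F and proc-B, it fits at step 4.
Why nothing smaller works — every single abort fails: proc-D alone leaves proc-F blocked (short on R0); proc-F alone leaves proc-D blocked (short on R0); proc-B alone leaves proc-D blocked (short on R0); proc-I alone leaves proc-D blocked (short on R0); proc-C alone leaves proc-D blocked (short on R0); proc-G alone leaves proc-D blocked (short on R0).
The survivors complete as proc-G, proc-I, proc-C, proc-D. Verifying each step (starting from the post-abort pool):
  pool = (6, 1, 5, 6)
  proc-G: need (5, 0, 0, 1) fits (6, 1, 5, 6); releases (1, 1, 1, 0), pool now (7, 2, 6, 6)
  proc-I: need (1, 0, 0, 1) fits (7, 2, 6, 6); releases (2, 2, 0, 0), pool now (9, 4, 6, 6)
  proc-C: need (6, 3, 4, 3) fits (9, 4, 6, 6); releases (0, 1, 1, 1), pool now (9, 5, 7, 7)
  proc-D: need (0, 1, 7, 1) fits (9, 5, 7, 7); releases (0, 3, 1, 0), pool now (9, 8, 8, 7)


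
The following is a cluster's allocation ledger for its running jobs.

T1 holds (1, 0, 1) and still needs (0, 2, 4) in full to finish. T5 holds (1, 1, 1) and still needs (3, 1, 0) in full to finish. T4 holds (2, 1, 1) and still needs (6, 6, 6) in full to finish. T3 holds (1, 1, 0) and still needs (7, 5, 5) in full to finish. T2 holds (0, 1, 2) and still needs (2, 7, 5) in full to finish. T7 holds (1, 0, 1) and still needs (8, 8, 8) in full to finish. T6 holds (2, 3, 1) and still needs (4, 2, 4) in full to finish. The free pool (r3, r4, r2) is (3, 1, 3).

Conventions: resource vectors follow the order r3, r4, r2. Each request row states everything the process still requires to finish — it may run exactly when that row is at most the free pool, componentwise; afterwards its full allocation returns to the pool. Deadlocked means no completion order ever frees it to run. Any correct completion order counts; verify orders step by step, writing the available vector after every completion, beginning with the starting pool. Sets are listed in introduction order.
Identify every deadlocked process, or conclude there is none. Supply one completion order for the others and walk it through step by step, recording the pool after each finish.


Nothing here is deadlocked.
Key observation: beginning at T5, releases accumulate fast enough that every process eventually fits.
A valid finishing order for the others: T5, T1, T6, T3, T4, T2, T7. Check, step by step:
  pool = (3, 1, 3)
  run T5 (needs (3, 1, 0), free (3, 1, 3)); after release of (1, 1, 1) the pool is (4, 2, 4)
  run T1 (needs (0, 2, 4), free (4, 2, 4)); after release of (1, 0, 1) the pool is (5, 2, 5)
  run T6 (needs (4, 2, 4), free (5, 2, 5)); after release of (2, 3, 1) the pool is (7, 5, 6)
  run T3 (needs (7, 5, 5), free (7, 5, 6)); after release of (1, 1, 0) the pool is (8, 6, 6)
  run T4 (needs (6, 6, 6), free (8, 6, 6)); after release of (2, 1, 1) the pool is (10, 7, 7)
  run T2 (needs (2, 7, 5), free (10, 7, 7)); after release of (0, 1, 2) the pool is (10, 8, 9)
  run T7 (needs (8, 8, 8), free (10, 8, 9)); after release of (1, 0, 1) the pool is (11, 8, 10)


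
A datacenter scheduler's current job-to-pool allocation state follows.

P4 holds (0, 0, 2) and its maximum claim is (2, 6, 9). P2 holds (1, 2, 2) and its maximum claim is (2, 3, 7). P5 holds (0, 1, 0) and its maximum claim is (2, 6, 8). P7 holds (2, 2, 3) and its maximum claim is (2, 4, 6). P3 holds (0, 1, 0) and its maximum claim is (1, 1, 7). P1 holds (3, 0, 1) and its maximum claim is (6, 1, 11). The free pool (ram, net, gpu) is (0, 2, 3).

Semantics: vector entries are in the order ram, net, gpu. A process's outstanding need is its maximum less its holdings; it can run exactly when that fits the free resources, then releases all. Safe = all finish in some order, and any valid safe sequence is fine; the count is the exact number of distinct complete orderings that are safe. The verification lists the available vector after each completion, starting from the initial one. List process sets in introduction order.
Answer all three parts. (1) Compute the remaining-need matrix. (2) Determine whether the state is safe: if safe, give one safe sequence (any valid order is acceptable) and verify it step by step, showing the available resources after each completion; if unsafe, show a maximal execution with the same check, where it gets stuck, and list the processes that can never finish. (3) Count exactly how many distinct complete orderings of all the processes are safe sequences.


(1) Need matrix, components ordered ram, net, gpu:
  P4: (2, 6, 7)
  P2: (1, 1, 5)
  P5: (2, 5, 8)
  P7: (0, 2, 3)
  P3: (1, 0, 7)
  P1: (3, 1, 10)
(2) SAFE, for example via the order P7, P2, P3, P4, P1, P5.
Key observation: reading the order forward, P7 is the first process whose need (0, 2, 3) meets the free pool (0, 2, 3) exactly on a resource it requests.
Walking it through:
  pool = (0, 2, 3)
  run P7 (needs (0, 2, 3), free (0, 2, 3)); after release of (2, 2, 3) the pool is (2, 4, 6)
  run P2 (needs (1, 1, 5), free (2, 4, 6)); after release of (1, 2, 2) the pool is (3, 6, 8)
  run P3 (needs (1, 0, 7), free (3, 6, 8)); after release of (0, 1, 0) the pool is (3, 7, 8)
  run P4 (needs (2, 6, 7), free (3, 7, 8)); after release of (0, 0, 2) the pool is (3, 7, 10)
  run P1 (needs (3, 1, 10), free (3, 7, 10)); after release of (3, 0, 1) the pool is (6, 7, 11)
  run P5 (needs (2, 5, 8), free (6, 7, 11)); after release of (0, 1, 0) the pool is (6, 8, 11)
(3) The exact count: 12 of the possible complete orderings are safe sequences.
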